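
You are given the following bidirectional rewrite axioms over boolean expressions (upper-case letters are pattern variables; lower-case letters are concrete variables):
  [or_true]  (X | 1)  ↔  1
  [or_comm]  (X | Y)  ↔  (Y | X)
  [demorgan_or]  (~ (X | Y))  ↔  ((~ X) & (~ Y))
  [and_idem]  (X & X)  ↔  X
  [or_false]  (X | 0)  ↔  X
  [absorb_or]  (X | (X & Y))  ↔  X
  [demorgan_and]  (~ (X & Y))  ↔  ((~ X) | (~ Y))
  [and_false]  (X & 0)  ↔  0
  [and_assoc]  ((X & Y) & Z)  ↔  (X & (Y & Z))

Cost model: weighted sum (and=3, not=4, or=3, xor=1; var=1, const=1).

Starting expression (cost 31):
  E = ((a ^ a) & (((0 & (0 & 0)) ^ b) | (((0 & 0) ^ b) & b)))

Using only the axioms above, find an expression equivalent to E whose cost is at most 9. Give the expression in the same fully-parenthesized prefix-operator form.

((a ^ a) & (0 ^ b))   [cost 9]

1. [and_idem →] (0 & 0)  →  0;  E = ((a ^ a) & (((0 & 0) ^ b) | (((0 & 0) ^ b) & b)))
2. [absorb_or →] (((0 & 0) ^ b) | (((0 & 0) ^ b) & b))  →  ((0 & 0) ^ b);  E = ((a ^ a) & ((0 & 0) ^ b))
3. [and_idem →] (0 & 0)  →  0;  cost 9 ≤ 9, done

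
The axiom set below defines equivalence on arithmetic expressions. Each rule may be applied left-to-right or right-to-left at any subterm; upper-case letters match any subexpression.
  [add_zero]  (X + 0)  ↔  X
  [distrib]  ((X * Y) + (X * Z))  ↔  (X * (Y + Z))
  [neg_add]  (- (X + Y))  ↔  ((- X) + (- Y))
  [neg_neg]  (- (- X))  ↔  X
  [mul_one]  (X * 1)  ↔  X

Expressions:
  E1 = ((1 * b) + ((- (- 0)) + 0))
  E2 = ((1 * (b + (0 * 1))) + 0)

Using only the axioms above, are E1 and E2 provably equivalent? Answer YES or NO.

YES

(1) ((- (- 0)) + 0)  =[add_zero →]=  (- (- 0))    ⊢ ((1 * b) + (- (- 0)))
(2) (- (- 0))  =[neg_neg →]=  0    ⊢ ((1 * b) + 0)
(3) b  =[add_zero ←]=  (b + 0)    ⊢ ((1 * (b + 0)) + 0)
(4) 0  =[mul_one ←]=  (0 * 1)    ⊢ E2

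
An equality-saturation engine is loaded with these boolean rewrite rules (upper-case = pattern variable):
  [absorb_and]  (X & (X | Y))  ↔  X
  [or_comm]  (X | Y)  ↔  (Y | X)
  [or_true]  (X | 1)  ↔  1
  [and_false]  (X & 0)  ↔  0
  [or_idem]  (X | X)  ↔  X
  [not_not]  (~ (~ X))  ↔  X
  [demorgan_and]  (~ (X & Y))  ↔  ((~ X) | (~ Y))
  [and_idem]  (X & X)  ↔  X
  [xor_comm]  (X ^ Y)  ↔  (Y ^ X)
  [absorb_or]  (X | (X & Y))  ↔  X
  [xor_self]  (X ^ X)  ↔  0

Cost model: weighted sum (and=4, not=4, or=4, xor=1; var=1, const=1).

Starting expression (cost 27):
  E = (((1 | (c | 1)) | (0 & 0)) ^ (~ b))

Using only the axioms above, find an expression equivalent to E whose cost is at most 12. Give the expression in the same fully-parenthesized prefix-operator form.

(1) (c | 1)  =[or_true →]=  1    ⊢ (((1 | 1) | (0 & 0)) ^ (~ b))
(2) (1 | 1)  =[or_idem →]=  1    ⊢ ((1 | (0 & 0)) ^ (~ b))
(3) (0 & 0)  =[and_idem →]=  0    ⊢ cost 12, within 12

((1 | 0) ^ (~ b))   [cost 12]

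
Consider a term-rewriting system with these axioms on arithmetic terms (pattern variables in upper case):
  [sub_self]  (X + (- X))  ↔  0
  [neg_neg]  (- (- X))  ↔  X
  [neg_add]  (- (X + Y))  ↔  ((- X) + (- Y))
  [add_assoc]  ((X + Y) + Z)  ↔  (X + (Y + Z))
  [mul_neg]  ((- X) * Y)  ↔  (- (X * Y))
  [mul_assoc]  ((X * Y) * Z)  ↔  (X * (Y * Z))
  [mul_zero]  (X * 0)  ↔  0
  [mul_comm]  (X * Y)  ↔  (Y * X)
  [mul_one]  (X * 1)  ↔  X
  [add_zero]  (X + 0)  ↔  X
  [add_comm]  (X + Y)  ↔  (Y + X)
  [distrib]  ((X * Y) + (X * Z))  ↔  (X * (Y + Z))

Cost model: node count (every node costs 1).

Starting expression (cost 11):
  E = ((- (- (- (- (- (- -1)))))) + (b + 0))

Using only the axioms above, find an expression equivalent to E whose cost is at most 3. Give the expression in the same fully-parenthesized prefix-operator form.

(1) (- (- (- (- -1))))  =[neg_neg →]=  (- (- -1))    ⊢ ((- (- (- (- -1)))) + (b + 0))
(2) (b + 0)  =[add_zero →]=  b    ⊢ ((- (- (- (- -1)))) + b)
(3) (- (- (- (- -1))))  =[neg_neg →]=  (- (- -1))    ⊢ ((- (- -1)) + b)
(4) (- (- -1))  =[neg_neg →]=  -1    ⊢ cost 3, within 3

(-1 + b)   [cost 3]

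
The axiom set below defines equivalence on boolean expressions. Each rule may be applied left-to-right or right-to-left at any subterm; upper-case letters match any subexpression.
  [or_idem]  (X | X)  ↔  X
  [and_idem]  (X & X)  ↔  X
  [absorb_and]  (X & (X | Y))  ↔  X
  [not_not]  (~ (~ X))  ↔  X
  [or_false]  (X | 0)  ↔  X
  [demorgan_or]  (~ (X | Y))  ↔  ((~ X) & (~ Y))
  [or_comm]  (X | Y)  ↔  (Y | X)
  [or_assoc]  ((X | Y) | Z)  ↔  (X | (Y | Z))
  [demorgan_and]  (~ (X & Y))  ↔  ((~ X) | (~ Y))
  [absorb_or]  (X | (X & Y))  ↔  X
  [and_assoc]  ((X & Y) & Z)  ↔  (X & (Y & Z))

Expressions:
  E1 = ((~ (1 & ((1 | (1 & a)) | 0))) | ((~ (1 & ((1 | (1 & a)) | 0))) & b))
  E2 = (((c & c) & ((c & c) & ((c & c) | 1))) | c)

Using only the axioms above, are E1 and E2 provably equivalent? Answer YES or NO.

NO

Every axiom is a valid identity, so a rewrite proof would force E1 and E2 to agree under every assignment.
At a=0, b=0, c=1: E1 = 0 but E2 = 1; they differ, so no derivation exists.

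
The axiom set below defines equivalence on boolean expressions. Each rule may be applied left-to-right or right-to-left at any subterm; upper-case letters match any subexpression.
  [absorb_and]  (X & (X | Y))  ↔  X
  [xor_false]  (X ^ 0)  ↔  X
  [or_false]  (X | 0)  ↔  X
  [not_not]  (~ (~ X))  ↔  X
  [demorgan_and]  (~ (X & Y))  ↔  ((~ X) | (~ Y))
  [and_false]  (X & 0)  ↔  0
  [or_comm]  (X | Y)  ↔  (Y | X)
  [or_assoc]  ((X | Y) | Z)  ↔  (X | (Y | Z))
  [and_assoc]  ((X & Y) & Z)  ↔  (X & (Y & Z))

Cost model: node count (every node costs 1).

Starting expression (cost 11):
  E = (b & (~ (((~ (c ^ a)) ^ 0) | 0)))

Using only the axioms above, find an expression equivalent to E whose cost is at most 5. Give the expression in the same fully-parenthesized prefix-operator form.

(b & (c ^ a))   [cost 5]

step 1: xor_false (→) rewrites ((~ (c ^ a)) ^ 0) into (~ (c ^ a)), now (b & (~ ((~ (c ^ a)) | 0)))
step 2: or_false (→) rewrites ((~ (c ^ a)) | 0) into (~ (c ^ a)), now (b & (~ (~ (c ^ a))))
step 3: not_not (→) rewrites (~ (~ (c ^ a))) into (c ^ a), reaching cost 5 (bound 5)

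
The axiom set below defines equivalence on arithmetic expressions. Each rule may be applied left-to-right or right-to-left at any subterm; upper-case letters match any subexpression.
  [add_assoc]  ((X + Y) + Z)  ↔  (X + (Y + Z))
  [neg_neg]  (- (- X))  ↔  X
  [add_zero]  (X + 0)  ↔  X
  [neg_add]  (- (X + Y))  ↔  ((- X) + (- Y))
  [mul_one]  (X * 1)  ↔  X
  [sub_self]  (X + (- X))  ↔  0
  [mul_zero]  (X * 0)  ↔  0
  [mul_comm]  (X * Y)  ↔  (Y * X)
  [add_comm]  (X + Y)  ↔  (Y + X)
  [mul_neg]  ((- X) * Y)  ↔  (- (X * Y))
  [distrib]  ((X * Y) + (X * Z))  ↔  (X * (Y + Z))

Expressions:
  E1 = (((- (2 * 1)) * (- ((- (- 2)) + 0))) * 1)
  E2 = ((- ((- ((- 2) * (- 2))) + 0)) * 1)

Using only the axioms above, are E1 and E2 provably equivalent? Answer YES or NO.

1. [mul_one →] (((- (2 * 1)) * (- ((- (- 2)) + 0))) * 1)  →  ((- (2 * 1)) * (- ((- (- 2)) + 0)))
2. [neg_neg →] (- (- 2))  →  2;  E1 = ((- (2 * 1)) * (- (2 + 0)))
3. [add_zero →] (2 + 0)  →  2;  E1 = ((- (2 * 1)) * (- 2))
4. [mul_comm →] ((- (2 * 1)) * (- 2))  →  ((- 2) * (- (2 * 1)))
5. [mul_one →] (2 * 1)  →  2;  E1 = ((- 2) * (- 2))
6. [mul_one ←] ((- 2) * (- 2))  →  (((- 2) * (- 2)) * 1)
7. [neg_neg ←] ((- 2) * (- 2))  →  (- (- ((- 2) * (- 2))));  E1 = ((- (- ((- 2) * (- 2)))) * 1)
8. [add_zero ←] (- ((- 2) * (- 2)))  →  ((- ((- 2) * (- 2))) + 0);  this is E2

YES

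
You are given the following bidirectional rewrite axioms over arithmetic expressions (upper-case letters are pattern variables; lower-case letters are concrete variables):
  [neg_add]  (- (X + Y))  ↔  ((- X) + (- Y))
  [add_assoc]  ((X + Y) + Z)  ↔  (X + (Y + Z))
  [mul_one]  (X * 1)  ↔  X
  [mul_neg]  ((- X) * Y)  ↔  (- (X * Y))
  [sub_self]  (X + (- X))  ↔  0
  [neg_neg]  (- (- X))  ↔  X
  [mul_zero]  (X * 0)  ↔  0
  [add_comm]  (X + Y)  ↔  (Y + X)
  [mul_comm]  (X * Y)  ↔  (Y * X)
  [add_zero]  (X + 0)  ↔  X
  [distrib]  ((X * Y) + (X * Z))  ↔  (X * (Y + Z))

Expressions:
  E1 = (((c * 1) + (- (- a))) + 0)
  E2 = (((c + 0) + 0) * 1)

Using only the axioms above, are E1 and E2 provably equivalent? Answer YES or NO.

All listed rules preserve value, hence provable equivalence implies equal values everywhere; look for a separating assignment.
a=1, c=0 gives E1 ↦ 1, E2 ↦ 0; values differ ⇒ not provably equivalent.

NO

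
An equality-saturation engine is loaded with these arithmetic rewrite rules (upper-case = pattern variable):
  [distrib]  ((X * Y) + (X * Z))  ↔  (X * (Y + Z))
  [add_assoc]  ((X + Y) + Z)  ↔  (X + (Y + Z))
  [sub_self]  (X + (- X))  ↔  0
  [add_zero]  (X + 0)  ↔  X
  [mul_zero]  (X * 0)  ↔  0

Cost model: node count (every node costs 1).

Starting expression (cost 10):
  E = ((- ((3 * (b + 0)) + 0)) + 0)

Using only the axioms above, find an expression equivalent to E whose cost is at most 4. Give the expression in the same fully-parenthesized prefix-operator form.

step 1: add_zero (→) rewrites (b + 0) into b, now ((- ((3 * b) + 0)) + 0)
step 2: add_zero (→) rewrites ((- ((3 * b) + 0)) + 0) into (- ((3 * b) + 0))
step 3: add_zero (→) rewrites ((3 * b) + 0) into (3 * b), reaching cost 4 (bound 4)

(- (3 * b))   [cost 4]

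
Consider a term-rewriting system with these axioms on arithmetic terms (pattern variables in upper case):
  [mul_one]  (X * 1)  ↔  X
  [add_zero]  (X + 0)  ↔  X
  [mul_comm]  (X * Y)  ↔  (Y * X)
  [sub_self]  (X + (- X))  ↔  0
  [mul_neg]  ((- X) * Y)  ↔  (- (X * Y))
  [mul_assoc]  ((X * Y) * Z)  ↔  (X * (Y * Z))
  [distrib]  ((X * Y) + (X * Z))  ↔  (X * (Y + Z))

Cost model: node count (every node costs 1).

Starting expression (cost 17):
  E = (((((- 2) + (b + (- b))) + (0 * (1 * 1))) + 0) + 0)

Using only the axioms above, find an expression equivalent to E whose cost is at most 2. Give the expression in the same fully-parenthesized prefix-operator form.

(- 2)   [cost 2]

1. [add_zero →] (((((- 2) + (b + (- b))) + (0 * (1 * 1))) + 0) + 0)  →  ((((- 2) + (b + (- b))) + (0 * (1 * 1))) + 0)
2. [sub_self →] (b + (- b))  →  0;  E = ((((- 2) + 0) + (0 * (1 * 1))) + 0)
3. [add_zero →] ((((- 2) + 0) + (0 * (1 * 1))) + 0)  →  (((- 2) + 0) + (0 * (1 * 1)))
4. [mul_one →] (1 * 1)  →  1;  E = (((- 2) + 0) + (0 * 1))
5. [mul_one →] (0 * 1)  →  0;  E = (((- 2) + 0) + 0)
6. [add_zero →] (((- 2) + 0) + 0)  →  ((- 2) + 0)
7. [add_zero →] ((- 2) + 0)  →  (- 2);  cost 2 ≤ 2, done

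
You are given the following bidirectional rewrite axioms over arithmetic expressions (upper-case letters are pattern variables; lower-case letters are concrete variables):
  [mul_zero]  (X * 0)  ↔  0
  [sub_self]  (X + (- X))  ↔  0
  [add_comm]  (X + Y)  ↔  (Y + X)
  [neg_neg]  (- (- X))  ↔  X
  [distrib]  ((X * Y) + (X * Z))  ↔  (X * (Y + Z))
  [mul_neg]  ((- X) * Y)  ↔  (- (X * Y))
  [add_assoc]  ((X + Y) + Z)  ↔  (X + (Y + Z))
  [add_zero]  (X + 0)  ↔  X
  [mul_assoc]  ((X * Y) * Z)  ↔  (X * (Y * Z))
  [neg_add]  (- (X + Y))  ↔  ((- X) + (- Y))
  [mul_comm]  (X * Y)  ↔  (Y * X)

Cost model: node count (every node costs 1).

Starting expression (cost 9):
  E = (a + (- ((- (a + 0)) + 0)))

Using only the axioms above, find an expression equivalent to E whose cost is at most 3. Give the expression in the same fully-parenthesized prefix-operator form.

1. [add_zero →] ((- (a + 0)) + 0)  →  (- (a + 0));  E = (a + (- (- (a + 0))))
2. [add_zero →] (a + 0)  →  a;  E = (a + (- (- a)))
3. [neg_neg →] (- (- a))  →  a;  cost 3 ≤ 3, done

(a + a)   [cost 3]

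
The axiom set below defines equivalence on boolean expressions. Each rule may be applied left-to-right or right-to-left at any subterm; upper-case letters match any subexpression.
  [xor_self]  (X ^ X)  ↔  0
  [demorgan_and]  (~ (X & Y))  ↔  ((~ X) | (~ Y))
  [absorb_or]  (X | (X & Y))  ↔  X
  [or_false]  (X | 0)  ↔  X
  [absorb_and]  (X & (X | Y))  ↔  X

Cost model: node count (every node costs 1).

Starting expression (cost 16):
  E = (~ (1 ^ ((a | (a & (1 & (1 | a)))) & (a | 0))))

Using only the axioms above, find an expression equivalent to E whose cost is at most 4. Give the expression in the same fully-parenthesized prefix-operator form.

(1) (1 & (1 | a))  =[absorb_and →]=  1    ⊢ (~ (1 ^ ((a | (a & 1)) & (a | 0))))
(2) (a | (a & 1))  =[absorb_or →]=  a    ⊢ (~ (1 ^ (a & (a | 0))))
(3) (a & (a | 0))  =[absorb_and →]=  a    ⊢ cost 4, within 4

(~ (1 ^ a))   [cost 4]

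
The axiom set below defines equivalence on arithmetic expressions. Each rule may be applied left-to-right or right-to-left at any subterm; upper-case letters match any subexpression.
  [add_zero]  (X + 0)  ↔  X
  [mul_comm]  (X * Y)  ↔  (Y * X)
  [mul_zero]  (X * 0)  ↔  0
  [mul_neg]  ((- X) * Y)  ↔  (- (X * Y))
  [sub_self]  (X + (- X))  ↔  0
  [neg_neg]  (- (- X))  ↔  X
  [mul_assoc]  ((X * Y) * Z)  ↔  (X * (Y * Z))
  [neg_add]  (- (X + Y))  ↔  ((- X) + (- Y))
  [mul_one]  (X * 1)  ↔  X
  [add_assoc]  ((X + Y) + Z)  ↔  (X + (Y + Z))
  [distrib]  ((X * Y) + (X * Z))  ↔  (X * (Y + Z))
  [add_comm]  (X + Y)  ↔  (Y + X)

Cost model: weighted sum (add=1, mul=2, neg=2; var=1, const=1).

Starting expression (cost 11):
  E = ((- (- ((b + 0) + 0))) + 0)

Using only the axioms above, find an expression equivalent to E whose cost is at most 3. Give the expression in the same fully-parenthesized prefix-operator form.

step 1: add_zero (→) rewrites ((- (- ((b + 0) + 0))) + 0) into (- (- ((b + 0) + 0)))
step 2: add_zero (→) rewrites (b + 0) into b, now (- (- (b + 0)))
step 3: neg_neg (→) rewrites (- (- (b + 0))) into (b + 0), reaching cost 3 (bound 3)

(b + 0)   [cost 3]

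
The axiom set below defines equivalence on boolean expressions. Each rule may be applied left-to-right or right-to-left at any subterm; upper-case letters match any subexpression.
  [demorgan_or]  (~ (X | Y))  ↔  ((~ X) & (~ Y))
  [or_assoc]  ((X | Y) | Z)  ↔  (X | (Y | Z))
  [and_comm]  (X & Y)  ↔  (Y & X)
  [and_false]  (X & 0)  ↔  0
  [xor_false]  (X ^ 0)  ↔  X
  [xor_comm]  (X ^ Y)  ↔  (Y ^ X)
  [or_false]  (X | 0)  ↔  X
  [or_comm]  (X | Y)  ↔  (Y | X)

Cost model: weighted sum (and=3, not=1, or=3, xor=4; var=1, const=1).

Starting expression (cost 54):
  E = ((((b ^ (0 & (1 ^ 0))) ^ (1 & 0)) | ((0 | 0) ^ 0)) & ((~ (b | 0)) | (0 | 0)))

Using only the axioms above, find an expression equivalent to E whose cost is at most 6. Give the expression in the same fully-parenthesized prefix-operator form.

(1) (1 ^ 0)  =[xor_false →]=  1    ⊢ ((((b ^ (0 & 1)) ^ (1 & 0)) | ((0 | 0) ^ 0)) & ((~ (b | 0)) | (0 | 0)))
(2) (b | 0)  =[or_false →]=  b    ⊢ ((((b ^ (0 & 1)) ^ (1 & 0)) | ((0 | 0) ^ 0)) & ((~ b) | (0 | 0)))
(3) (0 | 0)  =[or_false →]=  0    ⊢ ((((b ^ (0 & 1)) ^ (1 & 0)) | (0 ^ 0)) & ((~ b) | (0 | 0)))
(4) (0 ^ 0)  =[xor_false →]=  0    ⊢ ((((b ^ (0 & 1)) ^ (1 & 0)) | 0) & ((~ b) | (0 | 0)))
(5) (((b ^ (0 & 1)) ^ (1 & 0)) | 0)  =[or_false →]=  ((b ^ (0 & 1)) ^ (1 & 0))    ⊢ (((b ^ (0 & 1)) ^ (1 & 0)) & ((~ b) | (0 | 0)))
(6) (0 & 1)  =[and_comm →]=  (1 & 0)    ⊢ (((b ^ (1 & 0)) ^ (1 & 0)) & ((~ b) | (0 | 0)))
(7) (1 & 0)  =[and_false →]=  0    ⊢ (((b ^ (1 & 0)) ^ 0) & ((~ b) | (0 | 0)))
(8) (1 & 0)  =[and_false →]=  0    ⊢ (((b ^ 0) ^ 0) & ((~ b) | (0 | 0)))
(9) ((b ^ 0) ^ 0)  =[xor_false →]=  (b ^ 0)    ⊢ ((b ^ 0) & ((~ b) | (0 | 0)))
(10) (b ^ 0)  =[xor_false →]=  b    ⊢ (b & ((~ b) | (0 | 0)))
(11) (0 | 0)  =[or_false →]=  0    ⊢ (b & ((~ b) | 0))
(12) ((~ b) | 0)  =[or_false →]=  (~ b)    ⊢ cost 6, within 6

(b & (~ b))   [cost 6]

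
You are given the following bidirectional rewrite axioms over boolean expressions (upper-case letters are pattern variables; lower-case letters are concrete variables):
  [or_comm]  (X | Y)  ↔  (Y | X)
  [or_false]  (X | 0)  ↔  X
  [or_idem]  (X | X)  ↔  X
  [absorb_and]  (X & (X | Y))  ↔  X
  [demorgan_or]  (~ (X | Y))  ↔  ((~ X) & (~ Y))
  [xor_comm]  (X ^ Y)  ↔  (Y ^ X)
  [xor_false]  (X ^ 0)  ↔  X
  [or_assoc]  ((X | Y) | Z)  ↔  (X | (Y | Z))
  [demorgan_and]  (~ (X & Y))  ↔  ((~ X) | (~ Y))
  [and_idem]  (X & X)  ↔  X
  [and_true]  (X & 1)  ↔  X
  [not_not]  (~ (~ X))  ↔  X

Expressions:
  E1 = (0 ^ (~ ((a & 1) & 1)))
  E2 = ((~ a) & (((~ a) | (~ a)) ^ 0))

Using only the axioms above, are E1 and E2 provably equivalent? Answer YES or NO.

YES

step 1: and_true (→) rewrites ((a & 1) & 1) into (a & 1), now (0 ^ (~ (a & 1)))
step 2: and_true (→) rewrites (a & 1) into a, now (0 ^ (~ a))
step 3: xor_comm (→) rewrites (0 ^ (~ a)) into ((~ a) ^ 0)
step 4: xor_false (→) rewrites ((~ a) ^ 0) into (~ a)
step 5: and_idem (←) rewrites (~ a) into ((~ a) & (~ a))
step 6: or_idem (←) rewrites (~ a) into ((~ a) | (~ a)), now ((~ a) & ((~ a) | (~ a)))
step 7: xor_false (←) rewrites ((~ a) | (~ a)) into (((~ a) | (~ a)) ^ 0), which is E2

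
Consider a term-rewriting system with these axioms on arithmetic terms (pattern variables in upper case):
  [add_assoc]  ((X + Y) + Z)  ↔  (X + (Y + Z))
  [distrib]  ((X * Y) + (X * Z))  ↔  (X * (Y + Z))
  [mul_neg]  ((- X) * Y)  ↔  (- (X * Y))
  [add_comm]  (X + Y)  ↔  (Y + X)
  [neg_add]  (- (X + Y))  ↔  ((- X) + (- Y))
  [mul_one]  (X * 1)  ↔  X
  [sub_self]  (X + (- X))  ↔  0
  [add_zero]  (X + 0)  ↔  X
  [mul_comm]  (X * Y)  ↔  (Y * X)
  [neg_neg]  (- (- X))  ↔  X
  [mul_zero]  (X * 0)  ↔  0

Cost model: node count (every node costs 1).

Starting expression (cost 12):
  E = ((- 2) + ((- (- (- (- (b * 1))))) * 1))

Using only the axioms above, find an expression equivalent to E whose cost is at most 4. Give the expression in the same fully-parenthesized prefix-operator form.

((- 2) + b)   [cost 4]

1. [neg_neg →] (- (- (- (b * 1))))  →  (- (b * 1));  E = ((- 2) + ((- (- (b * 1))) * 1))
2. [mul_one →] ((- (- (b * 1))) * 1)  →  (- (- (b * 1)));  E = ((- 2) + (- (- (b * 1))))
3. [mul_one →] (b * 1)  →  b;  E = ((- 2) + (- (- b)))
4. [neg_neg →] (- (- b))  →  b;  cost 4 ≤ 4, done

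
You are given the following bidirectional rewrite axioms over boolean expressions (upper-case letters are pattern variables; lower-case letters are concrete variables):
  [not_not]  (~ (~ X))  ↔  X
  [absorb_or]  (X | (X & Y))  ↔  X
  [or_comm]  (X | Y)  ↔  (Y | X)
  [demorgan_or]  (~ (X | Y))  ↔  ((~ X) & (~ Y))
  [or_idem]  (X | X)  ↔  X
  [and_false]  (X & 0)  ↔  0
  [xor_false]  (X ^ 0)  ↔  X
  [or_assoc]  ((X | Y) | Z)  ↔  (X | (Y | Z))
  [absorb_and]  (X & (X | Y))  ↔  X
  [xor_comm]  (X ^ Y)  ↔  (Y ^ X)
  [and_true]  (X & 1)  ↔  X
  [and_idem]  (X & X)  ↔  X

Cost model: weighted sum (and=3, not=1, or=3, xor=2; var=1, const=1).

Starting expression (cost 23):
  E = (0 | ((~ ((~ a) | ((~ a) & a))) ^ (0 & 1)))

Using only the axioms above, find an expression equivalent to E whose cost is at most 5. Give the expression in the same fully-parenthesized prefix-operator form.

(0 | a)   [cost 5]

(1) ((~ a) | ((~ a) & a))  =[absorb_or →]=  (~ a)    ⊢ (0 | ((~ (~ a)) ^ (0 & 1)))
(2) (~ (~ a))  =[not_not →]=  a    ⊢ (0 | (a ^ (0 & 1)))
(3) (0 & 1)  =[and_true →]=  0    ⊢ (0 | (a ^ 0))
(4) (a ^ 0)  =[xor_false →]=  a    ⊢ cost 5, within 5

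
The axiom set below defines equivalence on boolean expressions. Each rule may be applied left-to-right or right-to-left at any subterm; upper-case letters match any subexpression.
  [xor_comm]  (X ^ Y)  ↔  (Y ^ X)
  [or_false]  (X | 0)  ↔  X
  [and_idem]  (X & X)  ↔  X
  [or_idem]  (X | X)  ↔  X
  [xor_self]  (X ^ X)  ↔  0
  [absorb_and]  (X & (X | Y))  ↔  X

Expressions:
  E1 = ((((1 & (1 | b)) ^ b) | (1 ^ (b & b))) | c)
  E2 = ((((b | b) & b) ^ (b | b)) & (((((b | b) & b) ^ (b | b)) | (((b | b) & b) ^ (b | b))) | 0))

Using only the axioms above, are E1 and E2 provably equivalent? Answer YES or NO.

NO

All listed rules preserve value, hence provable equivalence implies equal values everywhere; look for a separating assignment.
b=0, c=0 gives E1 ↦ 1, E2 ↦ 0; values differ ⇒ not provably equivalent.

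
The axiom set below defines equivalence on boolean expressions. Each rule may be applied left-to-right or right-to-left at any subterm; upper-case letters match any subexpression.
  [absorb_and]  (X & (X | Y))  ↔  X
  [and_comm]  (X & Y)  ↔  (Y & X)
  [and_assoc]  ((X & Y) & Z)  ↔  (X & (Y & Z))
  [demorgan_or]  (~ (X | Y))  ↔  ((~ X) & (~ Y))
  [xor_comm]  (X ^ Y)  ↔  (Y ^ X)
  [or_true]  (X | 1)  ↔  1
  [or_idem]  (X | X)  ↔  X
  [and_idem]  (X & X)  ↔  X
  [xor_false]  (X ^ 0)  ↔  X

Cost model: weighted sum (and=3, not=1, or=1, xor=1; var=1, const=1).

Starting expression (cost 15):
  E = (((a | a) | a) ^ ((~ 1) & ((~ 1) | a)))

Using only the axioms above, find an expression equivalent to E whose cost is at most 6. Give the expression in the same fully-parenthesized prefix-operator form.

(1) (a | a)  =[or_idem →]=  a    ⊢ ((a | a) ^ ((~ 1) & ((~ 1) | a)))
(2) ((~ 1) & ((~ 1) | a))  =[absorb_and →]=  (~ 1)    ⊢ cost 6, within 6

((a | a) ^ (~ 1))   [cost 6]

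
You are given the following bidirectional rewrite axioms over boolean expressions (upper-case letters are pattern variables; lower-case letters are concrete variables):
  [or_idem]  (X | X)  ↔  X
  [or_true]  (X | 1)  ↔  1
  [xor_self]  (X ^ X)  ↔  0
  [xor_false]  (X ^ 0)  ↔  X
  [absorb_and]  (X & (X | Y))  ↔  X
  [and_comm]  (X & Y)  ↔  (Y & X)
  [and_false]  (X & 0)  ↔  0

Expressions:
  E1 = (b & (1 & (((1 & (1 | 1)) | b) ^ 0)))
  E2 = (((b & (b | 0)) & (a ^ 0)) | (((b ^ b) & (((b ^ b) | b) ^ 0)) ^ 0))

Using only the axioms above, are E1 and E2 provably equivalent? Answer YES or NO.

NO

The axioms are sound identities: if E1 ↔* E2 then E1 and E2 evaluate identically under any assignment.
Under a=0, b=1: E1 evaluates to 1, E2 to 0. Distinct ⇒ no rewrite sequence connects them.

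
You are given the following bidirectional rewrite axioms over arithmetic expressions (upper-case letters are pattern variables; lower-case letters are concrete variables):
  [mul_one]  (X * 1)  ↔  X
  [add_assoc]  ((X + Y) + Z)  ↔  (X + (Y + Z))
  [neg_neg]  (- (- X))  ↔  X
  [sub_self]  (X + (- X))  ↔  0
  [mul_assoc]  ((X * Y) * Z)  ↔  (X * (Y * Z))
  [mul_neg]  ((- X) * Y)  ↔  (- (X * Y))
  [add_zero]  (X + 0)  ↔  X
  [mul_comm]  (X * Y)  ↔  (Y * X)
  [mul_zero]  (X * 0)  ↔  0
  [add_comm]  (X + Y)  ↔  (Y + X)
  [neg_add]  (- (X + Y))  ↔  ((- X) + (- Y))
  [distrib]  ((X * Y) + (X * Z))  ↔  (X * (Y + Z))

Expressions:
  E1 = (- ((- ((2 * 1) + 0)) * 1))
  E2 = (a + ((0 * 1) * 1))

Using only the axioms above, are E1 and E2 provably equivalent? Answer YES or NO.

NO

The axioms are sound identities: if E1 ↔* E2 then E1 and E2 evaluate identically under any assignment.
Under a=0: E1 evaluates to 2, E2 to 0. Distinct ⇒ no rewrite sequence connects them.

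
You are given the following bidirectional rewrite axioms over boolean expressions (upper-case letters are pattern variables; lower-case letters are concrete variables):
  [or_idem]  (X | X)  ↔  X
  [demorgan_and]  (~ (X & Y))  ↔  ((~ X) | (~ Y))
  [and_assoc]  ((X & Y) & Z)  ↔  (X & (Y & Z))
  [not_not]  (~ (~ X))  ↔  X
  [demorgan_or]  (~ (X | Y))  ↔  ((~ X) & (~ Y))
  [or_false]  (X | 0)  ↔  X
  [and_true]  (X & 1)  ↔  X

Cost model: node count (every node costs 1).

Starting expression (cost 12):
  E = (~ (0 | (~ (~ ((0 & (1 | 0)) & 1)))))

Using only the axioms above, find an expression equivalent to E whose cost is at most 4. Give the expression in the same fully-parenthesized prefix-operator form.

(1) (~ (~ ((0 & (1 | 0)) & 1)))  =[not_not →]=  ((0 & (1 | 0)) & 1)    ⊢ (~ (0 | ((0 & (1 | 0)) & 1)))
(2) (1 | 0)  =[or_false →]=  1    ⊢ (~ (0 | ((0 & 1) & 1)))
(3) (0 & 1)  =[and_true →]=  0    ⊢ (~ (0 | (0 & 1)))
(4) (0 & 1)  =[and_true →]=  0    ⊢ cost 4, within 4

(~ (0 | 0))   [cost 4]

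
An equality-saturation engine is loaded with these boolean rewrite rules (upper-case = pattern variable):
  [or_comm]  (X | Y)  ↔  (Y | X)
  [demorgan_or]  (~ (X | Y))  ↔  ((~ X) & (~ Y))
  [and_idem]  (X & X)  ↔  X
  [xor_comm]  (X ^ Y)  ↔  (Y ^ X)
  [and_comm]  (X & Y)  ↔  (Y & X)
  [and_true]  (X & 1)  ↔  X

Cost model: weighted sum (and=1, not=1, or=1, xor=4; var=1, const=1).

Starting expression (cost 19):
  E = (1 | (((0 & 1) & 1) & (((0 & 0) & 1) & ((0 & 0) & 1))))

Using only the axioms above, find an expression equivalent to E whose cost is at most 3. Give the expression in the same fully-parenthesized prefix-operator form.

1. [and_idem →] (((0 & 0) & 1) & ((0 & 0) & 1))  →  ((0 & 0) & 1);  E = (1 | (((0 & 1) & 1) & ((0 & 0) & 1)))
2. [and_idem →] (0 & 0)  →  0;  E = (1 | (((0 & 1) & 1) & (0 & 1)))
3. [and_true →] ((0 & 1) & 1)  →  (0 & 1);  E = (1 | ((0 & 1) & (0 & 1)))
4. [and_idem →] ((0 & 1) & (0 & 1))  →  (0 & 1);  E = (1 | (0 & 1))
5. [and_true →] (0 & 1)  →  0;  cost 3 ≤ 3, done

(1 | 0)   [cost 3]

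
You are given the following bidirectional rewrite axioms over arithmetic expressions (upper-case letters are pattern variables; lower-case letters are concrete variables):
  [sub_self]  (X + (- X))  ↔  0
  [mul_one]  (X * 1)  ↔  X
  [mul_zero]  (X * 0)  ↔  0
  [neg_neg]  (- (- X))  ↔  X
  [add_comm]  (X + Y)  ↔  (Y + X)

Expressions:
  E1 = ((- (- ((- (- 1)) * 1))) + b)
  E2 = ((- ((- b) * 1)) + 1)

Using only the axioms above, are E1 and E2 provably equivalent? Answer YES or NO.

YES

(1) (- (- ((- (- 1)) * 1)))  =[neg_neg →]=  ((- (- 1)) * 1)    ⊢ (((- (- 1)) * 1) + b)
(2) (- (- 1))  =[neg_neg →]=  1    ⊢ ((1 * 1) + b)
(3) (1 * 1)  =[mul_one →]=  1    ⊢ (1 + b)
(4) b  =[neg_neg ←]=  (- (- b))    ⊢ (1 + (- (- b)))
(5) (1 + (- (- b)))  =[add_comm →]=  ((- (- b)) + 1)
(6) (- b)  =[mul_one ←]=  ((- b) * 1)    ⊢ E2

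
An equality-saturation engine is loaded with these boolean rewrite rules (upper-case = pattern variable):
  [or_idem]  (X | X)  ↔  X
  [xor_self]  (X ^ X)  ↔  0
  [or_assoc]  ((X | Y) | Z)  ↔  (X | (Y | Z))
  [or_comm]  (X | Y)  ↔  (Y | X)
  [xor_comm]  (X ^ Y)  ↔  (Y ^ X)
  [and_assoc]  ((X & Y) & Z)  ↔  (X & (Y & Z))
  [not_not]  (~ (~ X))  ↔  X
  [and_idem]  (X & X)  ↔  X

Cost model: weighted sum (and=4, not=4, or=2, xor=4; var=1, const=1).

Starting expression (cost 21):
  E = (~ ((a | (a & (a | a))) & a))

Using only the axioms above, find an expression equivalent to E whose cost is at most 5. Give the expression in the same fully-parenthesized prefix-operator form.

(~ a)   [cost 5]

1. [or_idem →] (a | a)  →  a;  E = (~ ((a | (a & a)) & a))
2. [and_idem →] (a & a)  →  a;  E = (~ ((a | a) & a))
3. [or_idem →] (a | a)  →  a;  E = (~ (a & a))
4. [and_idem →] (a & a)  →  a;  cost 5 ≤ 5, done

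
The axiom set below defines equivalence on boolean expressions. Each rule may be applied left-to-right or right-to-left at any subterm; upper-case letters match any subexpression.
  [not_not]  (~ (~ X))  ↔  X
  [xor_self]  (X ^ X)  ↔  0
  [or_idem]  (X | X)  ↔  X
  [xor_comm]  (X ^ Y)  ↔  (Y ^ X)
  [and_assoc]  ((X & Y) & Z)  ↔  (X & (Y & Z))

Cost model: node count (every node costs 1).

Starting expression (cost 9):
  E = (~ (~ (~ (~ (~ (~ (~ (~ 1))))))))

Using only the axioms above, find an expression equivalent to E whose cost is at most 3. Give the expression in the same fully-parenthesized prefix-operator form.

step 1: not_not (→) rewrites (~ (~ (~ (~ (~ (~ (~ 1))))))) into (~ (~ (~ (~ (~ 1))))), now (~ (~ (~ (~ (~ (~ 1))))))
step 2: not_not (→) rewrites (~ (~ (~ 1))) into (~ 1), now (~ (~ (~ (~ 1))))
step 3: not_not (→) rewrites (~ (~ (~ (~ 1)))) into (~ (~ 1)), reaching cost 3 (bound 3)

(~ (~ 1))   [cost 3]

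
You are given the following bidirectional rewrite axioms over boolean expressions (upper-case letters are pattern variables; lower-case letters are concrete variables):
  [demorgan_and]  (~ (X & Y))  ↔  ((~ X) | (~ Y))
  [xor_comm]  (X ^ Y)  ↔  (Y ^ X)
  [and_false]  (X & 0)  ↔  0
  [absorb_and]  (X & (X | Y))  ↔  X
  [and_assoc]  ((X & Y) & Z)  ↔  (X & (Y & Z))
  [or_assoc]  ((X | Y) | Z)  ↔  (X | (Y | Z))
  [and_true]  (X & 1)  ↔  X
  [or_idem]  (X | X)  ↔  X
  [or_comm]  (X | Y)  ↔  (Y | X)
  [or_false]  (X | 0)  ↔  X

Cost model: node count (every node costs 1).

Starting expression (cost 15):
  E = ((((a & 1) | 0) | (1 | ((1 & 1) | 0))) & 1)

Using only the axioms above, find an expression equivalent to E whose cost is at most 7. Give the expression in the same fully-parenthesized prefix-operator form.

1. [or_false →] ((1 & 1) | 0)  →  (1 & 1);  E = ((((a & 1) | 0) | (1 | (1 & 1))) & 1)
2. [and_true →] (1 & 1)  →  1;  E = ((((a & 1) | 0) | (1 | 1)) & 1)
3. [and_true →] ((((a & 1) | 0) | (1 | 1)) & 1)  →  (((a & 1) | 0) | (1 | 1))
4. [or_false →] ((a & 1) | 0)  →  (a & 1);  cost 7 ≤ 7, done

((a & 1) | (1 | 1))   [cost 7]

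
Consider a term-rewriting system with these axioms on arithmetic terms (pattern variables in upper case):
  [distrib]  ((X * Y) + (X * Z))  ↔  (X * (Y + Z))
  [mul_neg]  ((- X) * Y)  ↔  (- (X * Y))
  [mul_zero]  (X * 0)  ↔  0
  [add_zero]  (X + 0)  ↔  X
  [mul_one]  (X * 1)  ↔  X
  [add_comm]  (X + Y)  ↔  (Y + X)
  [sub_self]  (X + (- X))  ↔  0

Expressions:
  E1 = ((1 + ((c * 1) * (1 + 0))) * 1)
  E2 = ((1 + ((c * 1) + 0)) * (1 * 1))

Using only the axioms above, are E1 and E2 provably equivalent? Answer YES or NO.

1. [mul_one →] ((1 + ((c * 1) * (1 + 0))) * 1)  →  (1 + ((c * 1) * (1 + 0)))
2. [add_zero →] (1 + 0)  →  1;  E1 = (1 + ((c * 1) * 1))
3. [mul_one →] (c * 1)  →  c;  E1 = (1 + (c * 1))
4. [mul_one ←] (1 + (c * 1))  →  ((1 + (c * 1)) * 1)
5. [add_zero ←] (c * 1)  →  ((c * 1) + 0);  E1 = ((1 + ((c * 1) + 0)) * 1)
6. [mul_one ←] 1  →  (1 * 1);  this is E2

YES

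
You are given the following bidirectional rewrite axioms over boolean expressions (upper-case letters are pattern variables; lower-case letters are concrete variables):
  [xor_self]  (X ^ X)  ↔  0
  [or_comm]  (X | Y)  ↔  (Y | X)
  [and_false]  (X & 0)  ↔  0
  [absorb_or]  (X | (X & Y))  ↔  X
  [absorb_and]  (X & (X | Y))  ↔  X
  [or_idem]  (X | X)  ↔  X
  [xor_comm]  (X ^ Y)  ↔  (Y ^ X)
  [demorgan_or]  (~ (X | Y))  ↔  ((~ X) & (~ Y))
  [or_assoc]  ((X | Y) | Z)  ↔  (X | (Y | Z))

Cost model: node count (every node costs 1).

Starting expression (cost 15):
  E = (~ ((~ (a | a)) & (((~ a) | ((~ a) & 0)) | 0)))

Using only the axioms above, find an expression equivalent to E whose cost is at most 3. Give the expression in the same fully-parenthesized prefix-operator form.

(~ (~ a))   [cost 3]

step 1: absorb_or (→) rewrites ((~ a) | ((~ a) & 0)) into (~ a), now (~ ((~ (a | a)) & ((~ a) | 0)))
step 2: or_idem (→) rewrites (a | a) into a, now (~ ((~ a) & ((~ a) | 0)))
step 3: absorb_and (→) rewrites ((~ a) & ((~ a) | 0)) into (~ a), reaching cost 3 (bound 3)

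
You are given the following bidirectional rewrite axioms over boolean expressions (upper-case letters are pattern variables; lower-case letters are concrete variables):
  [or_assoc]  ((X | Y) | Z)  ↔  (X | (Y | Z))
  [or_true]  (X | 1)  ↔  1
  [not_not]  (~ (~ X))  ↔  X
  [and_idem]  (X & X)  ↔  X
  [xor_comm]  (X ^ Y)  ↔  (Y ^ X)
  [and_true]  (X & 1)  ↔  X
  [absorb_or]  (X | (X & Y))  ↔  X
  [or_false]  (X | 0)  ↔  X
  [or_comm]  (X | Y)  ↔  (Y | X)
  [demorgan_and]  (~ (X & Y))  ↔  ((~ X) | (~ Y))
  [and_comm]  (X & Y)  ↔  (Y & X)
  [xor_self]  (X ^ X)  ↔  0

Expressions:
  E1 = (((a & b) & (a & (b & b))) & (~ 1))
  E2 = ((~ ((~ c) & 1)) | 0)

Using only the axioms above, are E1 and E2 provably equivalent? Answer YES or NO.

NO

Every axiom is a valid identity, so a rewrite proof would force E1 and E2 to agree under every assignment.
At a=0, b=0, c=1: E1 = 0 but E2 = 1; they differ, so no derivation exists.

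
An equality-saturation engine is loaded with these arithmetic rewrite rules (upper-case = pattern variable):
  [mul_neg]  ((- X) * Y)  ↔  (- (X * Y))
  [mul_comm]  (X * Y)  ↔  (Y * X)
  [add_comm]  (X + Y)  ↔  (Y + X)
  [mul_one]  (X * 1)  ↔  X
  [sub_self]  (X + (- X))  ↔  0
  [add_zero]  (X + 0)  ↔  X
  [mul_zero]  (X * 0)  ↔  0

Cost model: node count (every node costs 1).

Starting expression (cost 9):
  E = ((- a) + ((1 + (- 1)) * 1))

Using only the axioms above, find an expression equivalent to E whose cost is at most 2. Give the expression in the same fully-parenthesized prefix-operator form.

1. [sub_self →] (1 + (- 1))  →  0;  E = ((- a) + (0 * 1))
2. [mul_one →] (0 * 1)  →  0;  E = ((- a) + 0)
3. [add_zero →] ((- a) + 0)  →  (- a);  cost 2 ≤ 2, done

(- a)   [cost 2]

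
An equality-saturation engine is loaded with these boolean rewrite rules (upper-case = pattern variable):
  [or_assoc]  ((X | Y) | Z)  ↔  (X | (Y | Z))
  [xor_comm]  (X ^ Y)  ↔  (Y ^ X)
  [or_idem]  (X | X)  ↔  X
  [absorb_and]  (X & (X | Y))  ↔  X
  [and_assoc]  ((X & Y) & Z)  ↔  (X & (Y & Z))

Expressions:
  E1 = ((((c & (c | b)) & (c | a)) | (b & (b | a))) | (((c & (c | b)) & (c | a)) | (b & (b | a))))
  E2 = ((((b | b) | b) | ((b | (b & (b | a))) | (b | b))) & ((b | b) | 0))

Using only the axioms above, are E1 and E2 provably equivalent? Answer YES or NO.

All listed rules preserve value, hence provable equivalence implies equal values everywhere; look for a separating assignment.
a=0, b=0, c=1 gives E1 ↦ 1, E2 ↦ 0; values differ ⇒ not provably equivalent.

NO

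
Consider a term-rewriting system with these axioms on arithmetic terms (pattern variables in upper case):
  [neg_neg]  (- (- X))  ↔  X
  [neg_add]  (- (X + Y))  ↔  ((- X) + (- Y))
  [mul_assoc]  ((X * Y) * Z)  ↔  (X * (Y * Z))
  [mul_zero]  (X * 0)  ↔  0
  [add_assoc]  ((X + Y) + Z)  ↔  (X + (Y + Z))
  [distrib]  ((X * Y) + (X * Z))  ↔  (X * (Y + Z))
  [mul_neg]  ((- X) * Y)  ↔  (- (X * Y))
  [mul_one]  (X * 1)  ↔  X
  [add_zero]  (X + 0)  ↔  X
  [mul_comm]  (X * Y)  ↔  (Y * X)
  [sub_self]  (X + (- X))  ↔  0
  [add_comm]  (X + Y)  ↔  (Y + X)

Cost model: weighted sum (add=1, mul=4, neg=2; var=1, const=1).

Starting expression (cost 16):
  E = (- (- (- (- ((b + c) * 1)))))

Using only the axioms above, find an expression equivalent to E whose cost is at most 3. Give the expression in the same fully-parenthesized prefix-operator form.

(b + c)   [cost 3]

1. [mul_one →] ((b + c) * 1)  →  (b + c);  E = (- (- (- (- (b + c)))))
2. [neg_neg →] (- (- (b + c)))  →  (b + c);  E = (- (- (b + c)))
3. [neg_neg →] (- (- (b + c)))  →  (b + c);  cost 3 ≤ 3, done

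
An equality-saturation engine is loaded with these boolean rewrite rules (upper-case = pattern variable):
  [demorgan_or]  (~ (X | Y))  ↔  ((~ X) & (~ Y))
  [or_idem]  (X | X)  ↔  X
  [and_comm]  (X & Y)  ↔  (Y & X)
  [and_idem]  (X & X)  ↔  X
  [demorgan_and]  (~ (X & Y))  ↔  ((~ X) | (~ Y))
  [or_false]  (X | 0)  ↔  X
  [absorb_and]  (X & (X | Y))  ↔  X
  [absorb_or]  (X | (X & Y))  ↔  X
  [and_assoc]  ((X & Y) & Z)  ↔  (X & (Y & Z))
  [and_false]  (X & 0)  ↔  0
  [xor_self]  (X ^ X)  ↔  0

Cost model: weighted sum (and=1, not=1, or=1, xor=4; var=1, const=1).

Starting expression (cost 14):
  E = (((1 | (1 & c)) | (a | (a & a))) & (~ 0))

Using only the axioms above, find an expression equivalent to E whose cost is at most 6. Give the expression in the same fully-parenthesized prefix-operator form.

((~ 0) & (1 | a))   [cost 6]

1. [absorb_or →] (1 | (1 & c))  →  1;  E = ((1 | (a | (a & a))) & (~ 0))
2. [and_comm →] ((1 | (a | (a & a))) & (~ 0))  →  ((~ 0) & (1 | (a | (a & a))))
3. [absorb_or →] (a | (a & a))  →  a;  cost 6 ≤ 6, done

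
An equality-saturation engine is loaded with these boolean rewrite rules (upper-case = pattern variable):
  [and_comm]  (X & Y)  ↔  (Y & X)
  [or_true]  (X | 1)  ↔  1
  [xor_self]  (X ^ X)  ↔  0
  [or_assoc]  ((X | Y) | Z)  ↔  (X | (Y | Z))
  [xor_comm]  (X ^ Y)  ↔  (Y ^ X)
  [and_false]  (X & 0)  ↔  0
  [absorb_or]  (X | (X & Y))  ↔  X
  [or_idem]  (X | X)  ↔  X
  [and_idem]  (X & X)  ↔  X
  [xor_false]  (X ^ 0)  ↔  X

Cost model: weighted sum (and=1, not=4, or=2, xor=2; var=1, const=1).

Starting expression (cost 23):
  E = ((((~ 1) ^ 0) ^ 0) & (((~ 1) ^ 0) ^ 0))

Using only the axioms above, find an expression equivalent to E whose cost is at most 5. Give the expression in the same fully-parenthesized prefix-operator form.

(~ 1)   [cost 5]

1. [and_idem →] ((((~ 1) ^ 0) ^ 0) & (((~ 1) ^ 0) ^ 0))  →  (((~ 1) ^ 0) ^ 0)
2. [xor_false →] (((~ 1) ^ 0) ^ 0)  →  ((~ 1) ^ 0)
3. [xor_false →] ((~ 1) ^ 0)  →  (~ 1);  cost 5 ≤ 5, done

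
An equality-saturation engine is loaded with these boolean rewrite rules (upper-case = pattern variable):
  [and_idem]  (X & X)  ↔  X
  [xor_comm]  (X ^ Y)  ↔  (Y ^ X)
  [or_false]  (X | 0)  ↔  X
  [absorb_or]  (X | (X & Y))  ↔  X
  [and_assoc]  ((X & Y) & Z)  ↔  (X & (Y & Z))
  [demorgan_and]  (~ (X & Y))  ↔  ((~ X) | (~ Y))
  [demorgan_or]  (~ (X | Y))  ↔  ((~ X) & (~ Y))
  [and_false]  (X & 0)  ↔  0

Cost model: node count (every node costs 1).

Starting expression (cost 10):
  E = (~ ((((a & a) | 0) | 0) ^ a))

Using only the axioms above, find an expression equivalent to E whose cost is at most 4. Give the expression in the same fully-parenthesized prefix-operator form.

(~ (a ^ a))   [cost 4]

(1) (((a & a) | 0) | 0)  =[or_false →]=  ((a & a) | 0)    ⊢ (~ (((a & a) | 0) ^ a))
(2) ((a & a) | 0)  =[or_false →]=  (a & a)    ⊢ (~ ((a & a) ^ a))
(3) (a & a)  =[and_idem →]=  a    ⊢ cost 4, within 4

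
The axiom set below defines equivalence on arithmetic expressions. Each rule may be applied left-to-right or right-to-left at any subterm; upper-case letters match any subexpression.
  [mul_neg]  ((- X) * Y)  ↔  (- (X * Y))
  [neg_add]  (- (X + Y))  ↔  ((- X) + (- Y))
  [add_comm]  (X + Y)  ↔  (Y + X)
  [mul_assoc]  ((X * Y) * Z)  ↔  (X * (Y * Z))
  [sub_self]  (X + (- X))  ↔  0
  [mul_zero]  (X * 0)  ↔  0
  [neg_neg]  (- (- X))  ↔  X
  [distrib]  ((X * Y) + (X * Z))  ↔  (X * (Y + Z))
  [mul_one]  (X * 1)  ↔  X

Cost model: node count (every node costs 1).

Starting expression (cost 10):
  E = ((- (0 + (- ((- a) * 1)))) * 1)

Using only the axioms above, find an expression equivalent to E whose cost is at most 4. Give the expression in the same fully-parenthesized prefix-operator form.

(1) ((- a) * 1)  =[mul_one →]=  (- a)    ⊢ ((- (0 + (- (- a)))) * 1)
(2) (- (- a))  =[neg_neg →]=  a    ⊢ ((- (0 + a)) * 1)
(3) ((- (0 + a)) * 1)  =[mul_one →]=  (- (0 + a))    ⊢ cost 4, within 4

(- (0 + a))   [cost 4]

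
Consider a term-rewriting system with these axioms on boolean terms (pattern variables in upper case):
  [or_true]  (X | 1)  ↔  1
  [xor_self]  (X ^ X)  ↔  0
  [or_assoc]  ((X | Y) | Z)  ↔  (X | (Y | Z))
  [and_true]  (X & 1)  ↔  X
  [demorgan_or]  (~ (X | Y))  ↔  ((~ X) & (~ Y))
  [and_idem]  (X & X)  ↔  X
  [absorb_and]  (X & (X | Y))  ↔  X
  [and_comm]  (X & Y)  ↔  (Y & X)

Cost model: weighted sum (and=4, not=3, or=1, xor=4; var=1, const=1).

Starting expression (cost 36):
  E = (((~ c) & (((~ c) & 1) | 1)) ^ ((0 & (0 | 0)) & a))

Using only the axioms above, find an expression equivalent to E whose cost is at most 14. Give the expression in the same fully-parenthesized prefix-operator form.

((~ c) ^ (0 & a))   [cost 14]

step 1: and_true (→) rewrites ((~ c) & 1) into (~ c), now (((~ c) & ((~ c) | 1)) ^ ((0 & (0 | 0)) & a))
step 2: absorb_and (→) rewrites (0 & (0 | 0)) into 0, now (((~ c) & ((~ c) | 1)) ^ (0 & a))
step 3: absorb_and (→) rewrites ((~ c) & ((~ c) | 1)) into (~ c), reaching cost 14 (bound 14)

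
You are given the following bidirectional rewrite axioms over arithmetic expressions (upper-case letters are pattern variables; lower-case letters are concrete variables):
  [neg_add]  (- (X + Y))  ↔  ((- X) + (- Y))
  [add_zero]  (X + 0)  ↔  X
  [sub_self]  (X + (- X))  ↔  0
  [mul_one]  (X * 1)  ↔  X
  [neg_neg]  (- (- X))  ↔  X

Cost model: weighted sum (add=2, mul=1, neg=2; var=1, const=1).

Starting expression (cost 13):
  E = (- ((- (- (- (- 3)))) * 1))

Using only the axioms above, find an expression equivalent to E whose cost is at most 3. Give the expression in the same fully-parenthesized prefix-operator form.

step 1: mul_one (→) rewrites ((- (- (- (- 3)))) * 1) into (- (- (- (- 3)))), now (- (- (- (- (- 3)))))
step 2: neg_neg (→) rewrites (- (- 3)) into 3, now (- (- (- 3)))
step 3: neg_neg (→) rewrites (- (- 3)) into 3, reaching cost 3 (bound 3)

(- 3)   [cost 3]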